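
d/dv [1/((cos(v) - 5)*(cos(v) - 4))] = (2*cos(v) - 9)*sin(v)/((cos(v) - 5)^2*(cos(v) - 4)^2)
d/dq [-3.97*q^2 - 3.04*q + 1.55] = -7.94*q - 3.04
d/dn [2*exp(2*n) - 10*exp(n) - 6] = (4*exp(n) - 10)*exp(n)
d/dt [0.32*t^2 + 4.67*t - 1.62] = 0.64*t + 4.67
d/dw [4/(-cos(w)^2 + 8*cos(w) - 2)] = 8*(4 - cos(w))*sin(w)/(cos(w)^2 - 8*cos(w) + 2)^2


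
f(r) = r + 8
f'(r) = 1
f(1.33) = 9.33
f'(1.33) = 1.00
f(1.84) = 9.84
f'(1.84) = 1.00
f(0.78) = 8.78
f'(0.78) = 1.00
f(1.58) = 9.58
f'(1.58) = 1.00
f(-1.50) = 6.50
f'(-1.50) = 1.00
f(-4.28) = 3.72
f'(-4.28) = 1.00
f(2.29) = 10.29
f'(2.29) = 1.00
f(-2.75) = 5.25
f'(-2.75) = 1.00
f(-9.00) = -1.00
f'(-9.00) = 1.00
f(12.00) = 20.00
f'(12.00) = 1.00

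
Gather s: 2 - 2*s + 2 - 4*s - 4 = -6*s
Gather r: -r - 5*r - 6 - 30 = -6*r - 36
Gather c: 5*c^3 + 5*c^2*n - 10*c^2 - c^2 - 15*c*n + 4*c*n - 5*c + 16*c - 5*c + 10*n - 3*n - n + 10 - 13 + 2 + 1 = 5*c^3 + c^2*(5*n - 11) + c*(6 - 11*n) + 6*n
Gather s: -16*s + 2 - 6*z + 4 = -16*s - 6*z + 6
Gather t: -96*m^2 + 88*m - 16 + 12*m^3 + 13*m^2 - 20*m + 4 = 12*m^3 - 83*m^2 + 68*m - 12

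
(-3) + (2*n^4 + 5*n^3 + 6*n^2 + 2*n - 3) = 2*n^4 + 5*n^3 + 6*n^2 + 2*n - 6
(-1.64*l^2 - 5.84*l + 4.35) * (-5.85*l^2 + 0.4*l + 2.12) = 9.594*l^4 + 33.508*l^3 - 31.2603*l^2 - 10.6408*l + 9.222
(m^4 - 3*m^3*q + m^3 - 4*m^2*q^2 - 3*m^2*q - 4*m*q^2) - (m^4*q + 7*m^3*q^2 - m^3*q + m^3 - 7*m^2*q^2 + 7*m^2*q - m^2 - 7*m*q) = -m^4*q + m^4 - 7*m^3*q^2 - 2*m^3*q + 3*m^2*q^2 - 10*m^2*q + m^2 - 4*m*q^2 + 7*m*q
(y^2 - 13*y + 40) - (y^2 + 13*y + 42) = -26*y - 2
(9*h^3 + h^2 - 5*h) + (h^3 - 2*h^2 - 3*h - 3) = 10*h^3 - h^2 - 8*h - 3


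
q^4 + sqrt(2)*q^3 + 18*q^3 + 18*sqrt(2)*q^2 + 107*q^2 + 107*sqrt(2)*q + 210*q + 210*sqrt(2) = (q + 5)*(q + 6)*(q + 7)*(q + sqrt(2))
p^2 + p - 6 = (p - 2)*(p + 3)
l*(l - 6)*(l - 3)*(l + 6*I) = l^4 - 9*l^3 + 6*I*l^3 + 18*l^2 - 54*I*l^2 + 108*I*l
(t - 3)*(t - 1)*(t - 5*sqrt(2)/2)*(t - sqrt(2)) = t^4 - 7*sqrt(2)*t^3/2 - 4*t^3 + 8*t^2 + 14*sqrt(2)*t^2 - 20*t - 21*sqrt(2)*t/2 + 15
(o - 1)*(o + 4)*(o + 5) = o^3 + 8*o^2 + 11*o - 20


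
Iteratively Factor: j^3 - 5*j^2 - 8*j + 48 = (j + 3)*(j^2 - 8*j + 16) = (j - 4)*(j + 3)*(j - 4)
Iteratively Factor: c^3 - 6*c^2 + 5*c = (c - 1)*(c^2 - 5*c) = c*(c - 1)*(c - 5)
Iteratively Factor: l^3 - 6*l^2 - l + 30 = (l - 5)*(l^2 - l - 6) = (l - 5)*(l - 3)*(l + 2)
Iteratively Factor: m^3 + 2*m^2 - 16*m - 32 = (m + 2)*(m^2 - 16) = (m + 2)*(m + 4)*(m - 4)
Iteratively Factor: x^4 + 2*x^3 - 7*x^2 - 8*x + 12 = (x + 2)*(x^3 - 7*x + 6) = (x - 1)*(x + 2)*(x^2 + x - 6) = (x - 2)*(x - 1)*(x + 2)*(x + 3)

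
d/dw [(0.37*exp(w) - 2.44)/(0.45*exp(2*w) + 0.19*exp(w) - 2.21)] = (-0.1665*exp(2*w) + 2.196*exp(w) - 0.3541)*exp(w)/(0.2025*exp(4*w) + 0.171*exp(3*w) - 1.9529*exp(2*w) - 0.8398*exp(w) + 4.8841)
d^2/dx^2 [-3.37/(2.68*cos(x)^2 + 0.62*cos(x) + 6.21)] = (96.818752*(1 - cos(x)^2)^2 + 16.798776*cos(x)^3 - 174.64014*cos(x)^2 - 46.572726*cos(x) + 12.762864)/(2.68*cos(x)^2 + 0.62*cos(x) + 6.21)^3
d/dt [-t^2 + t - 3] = 1 - 2*t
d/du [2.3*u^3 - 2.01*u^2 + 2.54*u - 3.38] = 6.9*u^2 - 4.02*u + 2.54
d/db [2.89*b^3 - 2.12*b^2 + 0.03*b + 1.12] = 8.67*b^2 - 4.24*b + 0.03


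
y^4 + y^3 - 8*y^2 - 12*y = y*(y - 3)*(y + 2)^2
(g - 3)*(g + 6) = g^2 + 3*g - 18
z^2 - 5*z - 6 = (z - 6)*(z + 1)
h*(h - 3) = h^2 - 3*h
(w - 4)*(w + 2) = w^2 - 2*w - 8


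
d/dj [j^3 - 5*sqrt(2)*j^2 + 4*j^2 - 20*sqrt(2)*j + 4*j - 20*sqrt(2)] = 3*j^2 - 10*sqrt(2)*j + 8*j - 20*sqrt(2) + 4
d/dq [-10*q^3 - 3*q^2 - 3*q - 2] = -30*q^2 - 6*q - 3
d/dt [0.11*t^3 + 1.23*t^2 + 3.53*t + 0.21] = 0.33*t^2 + 2.46*t + 3.53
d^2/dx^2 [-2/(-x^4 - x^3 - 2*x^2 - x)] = 4*(-x*(6*x^2 + 3*x + 2)*(x^3 + x^2 + 2*x + 1) + (4*x^3 + 3*x^2 + 4*x + 1)^2)/(x^3*(x^3 + x^2 + 2*x + 1)^3)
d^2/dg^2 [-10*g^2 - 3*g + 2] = -20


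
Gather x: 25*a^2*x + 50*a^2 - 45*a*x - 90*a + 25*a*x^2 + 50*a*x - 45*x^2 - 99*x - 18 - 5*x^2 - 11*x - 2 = 50*a^2 - 90*a + x^2*(25*a - 50) + x*(25*a^2 + 5*a - 110) - 20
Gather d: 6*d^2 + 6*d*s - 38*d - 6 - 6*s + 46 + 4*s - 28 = 6*d^2 + d*(6*s - 38) - 2*s + 12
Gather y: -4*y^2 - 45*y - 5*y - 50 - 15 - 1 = -4*y^2 - 50*y - 66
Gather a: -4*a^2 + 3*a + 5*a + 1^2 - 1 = -4*a^2 + 8*a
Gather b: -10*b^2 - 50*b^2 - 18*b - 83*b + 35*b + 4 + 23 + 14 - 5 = -60*b^2 - 66*b + 36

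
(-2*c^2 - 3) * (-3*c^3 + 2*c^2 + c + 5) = 6*c^5 - 4*c^4 + 7*c^3 - 16*c^2 - 3*c - 15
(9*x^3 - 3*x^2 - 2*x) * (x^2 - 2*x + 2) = 9*x^5 - 21*x^4 + 22*x^3 - 2*x^2 - 4*x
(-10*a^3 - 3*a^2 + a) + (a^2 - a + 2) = -10*a^3 - 2*a^2 + 2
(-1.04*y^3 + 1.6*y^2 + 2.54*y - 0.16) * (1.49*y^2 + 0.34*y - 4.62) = -1.5496*y^5 + 2.0304*y^4 + 9.1334*y^3 - 6.7668*y^2 - 11.7892*y + 0.7392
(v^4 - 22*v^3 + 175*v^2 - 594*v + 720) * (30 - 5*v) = -5*v^5 + 140*v^4 - 1535*v^3 + 8220*v^2 - 21420*v + 21600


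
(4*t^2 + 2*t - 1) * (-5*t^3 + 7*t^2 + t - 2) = -20*t^5 + 18*t^4 + 23*t^3 - 13*t^2 - 5*t + 2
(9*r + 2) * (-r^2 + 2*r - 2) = -9*r^3 + 16*r^2 - 14*r - 4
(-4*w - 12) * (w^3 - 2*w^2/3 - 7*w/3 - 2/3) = -4*w^4 - 28*w^3/3 + 52*w^2/3 + 92*w/3 + 8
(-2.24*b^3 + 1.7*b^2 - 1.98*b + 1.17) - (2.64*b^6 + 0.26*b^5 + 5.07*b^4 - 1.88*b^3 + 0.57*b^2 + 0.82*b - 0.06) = -2.64*b^6 - 0.26*b^5 - 5.07*b^4 - 0.36*b^3 + 1.13*b^2 - 2.8*b + 1.23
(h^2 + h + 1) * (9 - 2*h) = -2*h^3 + 7*h^2 + 7*h + 9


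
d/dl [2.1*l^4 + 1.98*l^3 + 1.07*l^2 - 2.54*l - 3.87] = 8.4*l^3 + 5.94*l^2 + 2.14*l - 2.54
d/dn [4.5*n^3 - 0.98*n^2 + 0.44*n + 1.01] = 13.5*n^2 - 1.96*n + 0.44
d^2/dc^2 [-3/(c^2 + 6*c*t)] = 6*(c*(c + 6*t) - 4*(c + 3*t)^2)/(c^3*(c + 6*t)^3)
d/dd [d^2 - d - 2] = 2*d - 1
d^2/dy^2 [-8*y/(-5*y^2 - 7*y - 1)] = 16*(y*(10*y + 7)^2 - (15*y + 7)*(5*y^2 + 7*y + 1))/(5*y^2 + 7*y + 1)^3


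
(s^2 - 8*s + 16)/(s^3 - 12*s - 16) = (s - 4)/(s^2 + 4*s + 4)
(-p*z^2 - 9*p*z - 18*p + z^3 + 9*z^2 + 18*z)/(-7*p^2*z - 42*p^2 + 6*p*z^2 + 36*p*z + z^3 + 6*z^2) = (z + 3)/(7*p + z)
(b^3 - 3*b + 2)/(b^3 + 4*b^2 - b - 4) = (b^2 + b - 2)/(b^2 + 5*b + 4)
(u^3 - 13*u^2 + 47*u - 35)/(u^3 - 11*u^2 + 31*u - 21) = (u - 5)/(u - 3)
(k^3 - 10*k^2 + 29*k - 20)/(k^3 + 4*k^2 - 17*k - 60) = (k^2 - 6*k + 5)/(k^2 + 8*k + 15)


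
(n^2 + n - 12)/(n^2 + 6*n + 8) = (n - 3)/(n + 2)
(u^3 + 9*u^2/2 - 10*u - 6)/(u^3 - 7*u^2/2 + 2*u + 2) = (u + 6)/(u - 2)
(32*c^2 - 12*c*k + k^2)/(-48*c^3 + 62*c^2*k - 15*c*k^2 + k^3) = (-4*c + k)/(6*c^2 - 7*c*k + k^2)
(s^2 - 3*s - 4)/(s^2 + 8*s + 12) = (s^2 - 3*s - 4)/(s^2 + 8*s + 12)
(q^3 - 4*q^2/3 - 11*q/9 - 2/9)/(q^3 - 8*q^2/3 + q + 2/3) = (q + 1/3)/(q - 1)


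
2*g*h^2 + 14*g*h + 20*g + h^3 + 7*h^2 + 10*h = (2*g + h)*(h + 2)*(h + 5)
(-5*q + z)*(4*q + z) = -20*q^2 - q*z + z^2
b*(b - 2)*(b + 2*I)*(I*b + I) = I*b^4 - 2*b^3 - I*b^3 + 2*b^2 - 2*I*b^2 + 4*b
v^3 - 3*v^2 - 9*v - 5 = (v - 5)*(v + 1)^2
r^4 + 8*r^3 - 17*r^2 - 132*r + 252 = (r - 3)*(r - 2)*(r + 6)*(r + 7)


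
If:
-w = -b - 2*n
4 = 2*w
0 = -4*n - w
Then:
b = 3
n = -1/2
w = 2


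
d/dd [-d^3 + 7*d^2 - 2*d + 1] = -3*d^2 + 14*d - 2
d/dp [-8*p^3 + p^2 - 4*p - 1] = -24*p^2 + 2*p - 4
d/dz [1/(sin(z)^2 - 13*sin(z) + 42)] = (13 - 2*sin(z))*cos(z)/(sin(z)^2 - 13*sin(z) + 42)^2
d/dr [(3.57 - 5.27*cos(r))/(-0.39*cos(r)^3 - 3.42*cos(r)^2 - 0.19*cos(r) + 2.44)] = (4.1106*cos(r)^3 + 13.8465*cos(r)^2 - 24.4188*cos(r) + 12.1805)*sin(r)/(0.1521*cos(r)^6 + 2.6676*cos(r)^5 + 11.8446*cos(r)^4 - 0.6036*cos(r)^3 - 16.6535*cos(r)^2 - 0.9272*cos(r) + 5.9536)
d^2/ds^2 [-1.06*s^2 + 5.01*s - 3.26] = -2.12000000000000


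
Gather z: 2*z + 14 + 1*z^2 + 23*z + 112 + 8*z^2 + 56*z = 9*z^2 + 81*z + 126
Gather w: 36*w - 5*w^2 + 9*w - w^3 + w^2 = -w^3 - 4*w^2 + 45*w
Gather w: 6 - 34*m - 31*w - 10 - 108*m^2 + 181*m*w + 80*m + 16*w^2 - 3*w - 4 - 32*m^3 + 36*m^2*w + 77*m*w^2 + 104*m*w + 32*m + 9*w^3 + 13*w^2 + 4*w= -32*m^3 - 108*m^2 + 78*m + 9*w^3 + w^2*(77*m + 29) + w*(36*m^2 + 285*m - 30) - 8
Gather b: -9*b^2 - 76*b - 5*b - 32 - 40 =-9*b^2 - 81*b - 72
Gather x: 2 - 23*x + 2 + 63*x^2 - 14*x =63*x^2 - 37*x + 4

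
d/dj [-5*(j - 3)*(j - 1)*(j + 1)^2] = -20*j^3 + 30*j^2 + 40*j - 10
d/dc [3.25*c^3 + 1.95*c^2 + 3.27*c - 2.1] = 9.75*c^2 + 3.9*c + 3.27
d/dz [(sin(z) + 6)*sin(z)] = 2*(sin(z) + 3)*cos(z)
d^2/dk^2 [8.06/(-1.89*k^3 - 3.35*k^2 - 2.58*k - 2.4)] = ((91.4004*k + 54.002)*(1.89*k^3 + 3.35*k^2 + 2.58*k + 2.4) - 8.06*(5.67*k^2 + 6.7*k + 2.58)*(11.34*k^2 + 13.4*k + 5.16))/(1.89*k^3 + 3.35*k^2 + 2.58*k + 2.4)^3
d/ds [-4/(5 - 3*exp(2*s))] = -24*exp(2*s)/(3*exp(2*s) - 5)^2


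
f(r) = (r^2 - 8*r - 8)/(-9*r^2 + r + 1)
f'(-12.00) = 0.00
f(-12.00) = -0.18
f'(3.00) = -0.18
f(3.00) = 0.30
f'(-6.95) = -0.01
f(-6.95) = -0.22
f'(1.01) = -4.20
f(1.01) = 2.10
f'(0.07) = -9.77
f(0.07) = -8.34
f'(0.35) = -953.33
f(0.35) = -43.14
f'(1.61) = -0.96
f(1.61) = 0.88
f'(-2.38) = -0.02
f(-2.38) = -0.32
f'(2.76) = -0.22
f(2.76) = 0.35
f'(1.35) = -1.63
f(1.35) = 1.21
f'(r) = (2*r - 8)/(-9*r^2 + r + 1) + (18*r - 1)*(r^2 - 8*r - 8)/(-9*r^2 + r + 1)^2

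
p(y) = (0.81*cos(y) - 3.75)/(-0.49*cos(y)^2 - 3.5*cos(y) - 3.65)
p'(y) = (-0.98*sin(y)*cos(y) - 3.5*sin(y))*(0.81*cos(y) - 3.75)/(-0.49*cos(y)^2 - 3.5*cos(y) - 3.65)^2 - 0.81*sin(y)/(-0.49*cos(y)^2 - 3.5*cos(y) - 3.65) = (-0.3969*cos(y)^2 + 3.675*cos(y) + 16.0815)*sin(y)/(0.2401*cos(y)^4 + 3.43*cos(y)^3 + 15.827*cos(y)^2 + 25.55*cos(y) + 13.3225)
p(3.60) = 4.94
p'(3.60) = -6.73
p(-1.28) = 0.75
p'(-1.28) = -0.74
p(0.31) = 0.40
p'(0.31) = 0.11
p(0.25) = 0.40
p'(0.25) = 0.08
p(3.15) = 7.12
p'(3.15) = -0.25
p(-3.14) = 7.12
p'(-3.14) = -0.05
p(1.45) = 0.90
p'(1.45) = 0.99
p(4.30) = 1.75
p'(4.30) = -2.46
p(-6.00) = 0.40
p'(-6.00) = 0.10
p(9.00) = 5.17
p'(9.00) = 6.79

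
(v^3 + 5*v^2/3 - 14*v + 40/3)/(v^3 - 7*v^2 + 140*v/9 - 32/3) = 3*(v^2 + 3*v - 10)/(3*v^2 - 17*v + 24)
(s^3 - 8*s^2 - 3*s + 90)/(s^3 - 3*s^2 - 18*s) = (s - 5)/s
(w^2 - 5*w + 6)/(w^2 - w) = (w^2 - 5*w + 6)/(w*(w - 1))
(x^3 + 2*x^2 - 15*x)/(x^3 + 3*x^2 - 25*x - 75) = x*(x - 3)/(x^2 - 2*x - 15)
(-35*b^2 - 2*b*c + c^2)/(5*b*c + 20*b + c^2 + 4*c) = (-7*b + c)/(c + 4)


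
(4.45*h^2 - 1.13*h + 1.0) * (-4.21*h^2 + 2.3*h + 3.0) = -18.7345*h^4 + 14.9923*h^3 + 6.541*h^2 - 1.09*h + 3.0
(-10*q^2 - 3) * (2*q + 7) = -20*q^3 - 70*q^2 - 6*q - 21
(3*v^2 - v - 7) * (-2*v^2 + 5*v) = -6*v^4 + 17*v^3 + 9*v^2 - 35*v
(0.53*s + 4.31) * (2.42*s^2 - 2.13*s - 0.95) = 1.2826*s^3 + 9.3013*s^2 - 9.6838*s - 4.0945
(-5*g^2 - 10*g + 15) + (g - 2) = -5*g^2 - 9*g + 13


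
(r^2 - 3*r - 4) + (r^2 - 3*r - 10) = 2*r^2 - 6*r - 14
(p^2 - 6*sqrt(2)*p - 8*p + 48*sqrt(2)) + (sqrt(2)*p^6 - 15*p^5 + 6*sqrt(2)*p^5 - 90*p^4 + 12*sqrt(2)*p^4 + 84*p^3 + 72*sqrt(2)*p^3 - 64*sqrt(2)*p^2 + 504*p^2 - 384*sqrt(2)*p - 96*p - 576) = sqrt(2)*p^6 - 15*p^5 + 6*sqrt(2)*p^5 - 90*p^4 + 12*sqrt(2)*p^4 + 84*p^3 + 72*sqrt(2)*p^3 - 64*sqrt(2)*p^2 + 505*p^2 - 390*sqrt(2)*p - 104*p - 576 + 48*sqrt(2)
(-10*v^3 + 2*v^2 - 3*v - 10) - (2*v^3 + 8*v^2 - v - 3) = -12*v^3 - 6*v^2 - 2*v - 7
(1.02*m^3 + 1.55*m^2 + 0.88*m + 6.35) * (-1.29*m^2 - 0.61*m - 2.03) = -1.3158*m^5 - 2.6217*m^4 - 4.1513*m^3 - 11.8748*m^2 - 5.6599*m - 12.8905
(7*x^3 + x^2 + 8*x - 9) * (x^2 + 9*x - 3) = 7*x^5 + 64*x^4 - 4*x^3 + 60*x^2 - 105*x + 27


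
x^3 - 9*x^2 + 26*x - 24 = (x - 4)*(x - 3)*(x - 2)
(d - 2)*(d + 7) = d^2 + 5*d - 14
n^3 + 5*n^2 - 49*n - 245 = (n - 7)*(n + 5)*(n + 7)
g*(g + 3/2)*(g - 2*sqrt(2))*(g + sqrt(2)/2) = g^4 - 3*sqrt(2)*g^3/2 + 3*g^3/2 - 9*sqrt(2)*g^2/4 - 2*g^2 - 3*g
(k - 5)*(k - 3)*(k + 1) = k^3 - 7*k^2 + 7*k + 15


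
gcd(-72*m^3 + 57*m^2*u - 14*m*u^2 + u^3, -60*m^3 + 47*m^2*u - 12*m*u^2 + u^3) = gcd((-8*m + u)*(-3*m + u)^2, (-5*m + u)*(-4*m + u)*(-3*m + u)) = -3*m + u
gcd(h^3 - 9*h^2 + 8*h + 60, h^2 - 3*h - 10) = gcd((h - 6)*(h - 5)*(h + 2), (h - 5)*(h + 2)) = h^2 - 3*h - 10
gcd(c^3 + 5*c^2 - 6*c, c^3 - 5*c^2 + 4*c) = c^2 - c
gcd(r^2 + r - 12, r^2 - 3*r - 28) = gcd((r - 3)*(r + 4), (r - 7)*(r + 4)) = r + 4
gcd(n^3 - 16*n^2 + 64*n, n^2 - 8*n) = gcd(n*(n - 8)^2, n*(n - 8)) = n^2 - 8*n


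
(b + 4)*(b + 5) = b^2 + 9*b + 20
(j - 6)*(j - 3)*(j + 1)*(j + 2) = j^4 - 6*j^3 - 7*j^2 + 36*j + 36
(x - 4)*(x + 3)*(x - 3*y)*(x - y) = x^4 - 4*x^3*y - x^3 + 3*x^2*y^2 + 4*x^2*y - 12*x^2 - 3*x*y^2 + 48*x*y - 36*y^2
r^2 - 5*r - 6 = (r - 6)*(r + 1)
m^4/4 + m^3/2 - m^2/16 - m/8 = m*(m/4 + 1/2)*(m - 1/2)*(m + 1/2)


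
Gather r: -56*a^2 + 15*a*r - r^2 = -56*a^2 + 15*a*r - r^2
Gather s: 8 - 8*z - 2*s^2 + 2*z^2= -2*s^2 + 2*z^2 - 8*z + 8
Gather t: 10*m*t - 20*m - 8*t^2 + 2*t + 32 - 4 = -20*m - 8*t^2 + t*(10*m + 2) + 28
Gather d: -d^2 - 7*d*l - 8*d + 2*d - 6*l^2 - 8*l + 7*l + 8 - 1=-d^2 + d*(-7*l - 6) - 6*l^2 - l + 7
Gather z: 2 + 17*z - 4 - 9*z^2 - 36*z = -9*z^2 - 19*z - 2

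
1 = 1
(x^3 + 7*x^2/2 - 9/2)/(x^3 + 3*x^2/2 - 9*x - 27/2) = (x - 1)/(x - 3)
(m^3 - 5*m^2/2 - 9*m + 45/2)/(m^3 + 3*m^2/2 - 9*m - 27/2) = (2*m - 5)/(2*m + 3)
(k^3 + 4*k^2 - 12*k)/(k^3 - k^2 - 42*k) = (k - 2)/(k - 7)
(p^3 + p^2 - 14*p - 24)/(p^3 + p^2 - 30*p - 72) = (p^2 - 2*p - 8)/(p^2 - 2*p - 24)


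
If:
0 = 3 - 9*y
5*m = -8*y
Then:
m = -8/15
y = 1/3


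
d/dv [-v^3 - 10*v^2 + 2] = v*(-3*v - 20)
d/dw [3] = 0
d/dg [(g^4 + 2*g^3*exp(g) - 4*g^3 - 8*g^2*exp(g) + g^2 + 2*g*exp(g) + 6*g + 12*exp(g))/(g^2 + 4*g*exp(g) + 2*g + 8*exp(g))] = 2*((g^2 + 4*g*exp(g) + 2*g + 8*exp(g))*(g^3*exp(g) + 2*g^3 - g^2*exp(g) - 6*g^2 - 7*g*exp(g) + g + 7*exp(g) + 3) - (2*g*exp(g) + g + 6*exp(g) + 1)*(g^4 + 2*g^3*exp(g) - 4*g^3 - 8*g^2*exp(g) + g^2 + 2*g*exp(g) + 6*g + 12*exp(g)))/(g^2 + 4*g*exp(g) + 2*g + 8*exp(g))^2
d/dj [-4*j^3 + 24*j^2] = 12*j*(4 - j)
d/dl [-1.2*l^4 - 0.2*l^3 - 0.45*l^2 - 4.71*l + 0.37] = -4.8*l^3 - 0.6*l^2 - 0.9*l - 4.71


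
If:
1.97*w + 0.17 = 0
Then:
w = -0.09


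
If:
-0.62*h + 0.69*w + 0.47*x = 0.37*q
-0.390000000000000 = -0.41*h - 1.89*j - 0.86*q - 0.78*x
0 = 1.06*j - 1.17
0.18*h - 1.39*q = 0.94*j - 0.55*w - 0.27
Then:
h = -0.517079231631796*x - 1.16378665563228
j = 1.10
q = -0.66046222678019*x - 1.41741807751449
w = -1.49994224278317*x - 1.80578610894547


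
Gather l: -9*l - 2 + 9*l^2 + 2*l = 9*l^2 - 7*l - 2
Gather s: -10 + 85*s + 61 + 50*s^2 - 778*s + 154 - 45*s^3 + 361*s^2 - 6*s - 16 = -45*s^3 + 411*s^2 - 699*s + 189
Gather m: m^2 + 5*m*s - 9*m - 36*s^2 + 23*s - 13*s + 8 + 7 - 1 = m^2 + m*(5*s - 9) - 36*s^2 + 10*s + 14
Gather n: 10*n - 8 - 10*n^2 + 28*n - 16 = -10*n^2 + 38*n - 24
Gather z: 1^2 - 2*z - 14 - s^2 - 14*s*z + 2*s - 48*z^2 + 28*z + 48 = -s^2 + 2*s - 48*z^2 + z*(26 - 14*s) + 35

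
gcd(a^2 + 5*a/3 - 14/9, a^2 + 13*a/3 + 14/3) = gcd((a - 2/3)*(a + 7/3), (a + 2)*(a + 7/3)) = a + 7/3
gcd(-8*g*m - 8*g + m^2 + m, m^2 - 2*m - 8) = 1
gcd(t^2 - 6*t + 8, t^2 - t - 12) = t - 4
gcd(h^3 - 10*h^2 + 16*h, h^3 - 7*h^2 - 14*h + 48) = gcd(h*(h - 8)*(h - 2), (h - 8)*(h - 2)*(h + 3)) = h^2 - 10*h + 16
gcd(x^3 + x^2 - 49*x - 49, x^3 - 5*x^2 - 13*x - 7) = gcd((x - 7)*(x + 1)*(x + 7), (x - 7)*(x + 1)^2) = x^2 - 6*x - 7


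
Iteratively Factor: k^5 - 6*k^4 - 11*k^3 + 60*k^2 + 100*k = (k)*(k^4 - 6*k^3 - 11*k^2 + 60*k + 100) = k*(k - 5)*(k^3 - k^2 - 16*k - 20) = k*(k - 5)*(k + 2)*(k^2 - 3*k - 10) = k*(k - 5)*(k + 2)^2*(k - 5)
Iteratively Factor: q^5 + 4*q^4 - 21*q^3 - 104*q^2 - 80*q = (q + 4)*(q^4 - 21*q^2 - 20*q) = (q - 5)*(q + 4)*(q^3 + 5*q^2 + 4*q) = (q - 5)*(q + 4)^2*(q^2 + q) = q*(q - 5)*(q + 4)^2*(q + 1)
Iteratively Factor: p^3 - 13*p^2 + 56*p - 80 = (p - 4)*(p^2 - 9*p + 20) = (p - 5)*(p - 4)*(p - 4)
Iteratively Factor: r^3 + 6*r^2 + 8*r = (r + 4)*(r^2 + 2*r) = (r + 2)*(r + 4)*(r)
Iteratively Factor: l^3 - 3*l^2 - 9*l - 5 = (l + 1)*(l^2 - 4*l - 5) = (l + 1)^2*(l - 5)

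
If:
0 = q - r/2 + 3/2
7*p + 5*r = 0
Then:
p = -5*r/7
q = r/2 - 3/2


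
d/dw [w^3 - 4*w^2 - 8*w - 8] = 3*w^2 - 8*w - 8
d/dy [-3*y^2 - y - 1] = -6*y - 1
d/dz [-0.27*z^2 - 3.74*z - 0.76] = -0.54*z - 3.74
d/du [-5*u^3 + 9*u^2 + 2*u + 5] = -15*u^2 + 18*u + 2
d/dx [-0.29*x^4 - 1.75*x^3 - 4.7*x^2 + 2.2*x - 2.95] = -1.16*x^3 - 5.25*x^2 - 9.4*x + 2.2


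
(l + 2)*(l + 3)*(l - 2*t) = l^3 - 2*l^2*t + 5*l^2 - 10*l*t + 6*l - 12*t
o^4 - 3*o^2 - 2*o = o*(o - 2)*(o + 1)^2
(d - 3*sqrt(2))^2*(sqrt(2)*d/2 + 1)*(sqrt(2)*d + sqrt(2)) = d^4 - 5*sqrt(2)*d^3 + d^3 - 5*sqrt(2)*d^2 + 6*d^2 + 6*d + 18*sqrt(2)*d + 18*sqrt(2)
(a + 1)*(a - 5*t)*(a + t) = a^3 - 4*a^2*t + a^2 - 5*a*t^2 - 4*a*t - 5*t^2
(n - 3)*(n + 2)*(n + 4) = n^3 + 3*n^2 - 10*n - 24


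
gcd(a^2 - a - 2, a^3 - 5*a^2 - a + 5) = a + 1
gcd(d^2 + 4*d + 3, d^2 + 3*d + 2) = d + 1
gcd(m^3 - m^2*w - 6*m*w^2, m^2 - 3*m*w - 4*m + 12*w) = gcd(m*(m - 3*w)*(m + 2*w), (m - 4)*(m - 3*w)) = -m + 3*w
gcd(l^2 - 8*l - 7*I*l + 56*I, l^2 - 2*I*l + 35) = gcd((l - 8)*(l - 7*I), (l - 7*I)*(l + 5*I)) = l - 7*I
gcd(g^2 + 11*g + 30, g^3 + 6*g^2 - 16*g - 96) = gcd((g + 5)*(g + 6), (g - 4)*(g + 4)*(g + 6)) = g + 6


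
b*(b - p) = b^2 - b*p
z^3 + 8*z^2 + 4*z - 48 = (z - 2)*(z + 4)*(z + 6)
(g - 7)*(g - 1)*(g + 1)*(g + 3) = g^4 - 4*g^3 - 22*g^2 + 4*g + 21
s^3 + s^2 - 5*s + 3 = (s - 1)^2*(s + 3)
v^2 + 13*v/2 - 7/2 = (v - 1/2)*(v + 7)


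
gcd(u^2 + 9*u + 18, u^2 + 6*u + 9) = u + 3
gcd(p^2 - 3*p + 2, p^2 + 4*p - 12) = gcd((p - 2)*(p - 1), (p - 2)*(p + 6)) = p - 2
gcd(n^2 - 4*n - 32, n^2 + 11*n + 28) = n + 4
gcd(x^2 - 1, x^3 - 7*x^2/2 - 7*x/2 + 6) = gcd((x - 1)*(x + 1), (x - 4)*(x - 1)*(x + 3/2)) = x - 1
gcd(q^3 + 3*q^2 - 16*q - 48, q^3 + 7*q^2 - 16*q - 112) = q^2 - 16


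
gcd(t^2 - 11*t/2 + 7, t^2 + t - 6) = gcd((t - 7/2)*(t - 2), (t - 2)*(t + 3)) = t - 2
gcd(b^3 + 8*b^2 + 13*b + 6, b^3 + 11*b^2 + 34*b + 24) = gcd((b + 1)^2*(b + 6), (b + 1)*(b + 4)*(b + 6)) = b^2 + 7*b + 6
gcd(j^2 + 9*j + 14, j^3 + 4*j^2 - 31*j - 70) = j^2 + 9*j + 14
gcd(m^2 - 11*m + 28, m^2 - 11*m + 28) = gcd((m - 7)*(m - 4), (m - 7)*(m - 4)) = m^2 - 11*m + 28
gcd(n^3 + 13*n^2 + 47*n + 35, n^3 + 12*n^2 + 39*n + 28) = n^2 + 8*n + 7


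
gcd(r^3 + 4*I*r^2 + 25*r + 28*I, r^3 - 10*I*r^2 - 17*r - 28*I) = r^2 - 3*I*r + 4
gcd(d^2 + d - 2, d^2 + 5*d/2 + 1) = d + 2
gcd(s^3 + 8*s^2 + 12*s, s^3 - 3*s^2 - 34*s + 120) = s + 6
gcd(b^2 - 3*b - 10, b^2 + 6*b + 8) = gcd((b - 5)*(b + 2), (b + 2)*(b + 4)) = b + 2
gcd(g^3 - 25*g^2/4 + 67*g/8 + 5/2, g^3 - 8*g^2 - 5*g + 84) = g - 4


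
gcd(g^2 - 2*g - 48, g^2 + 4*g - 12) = g + 6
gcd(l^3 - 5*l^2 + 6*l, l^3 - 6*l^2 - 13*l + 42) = l - 2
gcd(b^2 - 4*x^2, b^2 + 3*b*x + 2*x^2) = b + 2*x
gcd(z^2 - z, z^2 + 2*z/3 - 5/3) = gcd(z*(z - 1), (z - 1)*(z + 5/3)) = z - 1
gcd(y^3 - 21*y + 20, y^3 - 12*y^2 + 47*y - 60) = y - 4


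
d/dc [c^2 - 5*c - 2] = 2*c - 5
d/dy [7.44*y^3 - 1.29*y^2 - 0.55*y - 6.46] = 22.32*y^2 - 2.58*y - 0.55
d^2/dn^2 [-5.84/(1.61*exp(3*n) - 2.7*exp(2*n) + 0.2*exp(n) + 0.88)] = (-5.84*(4.83*exp(2*n) - 5.4*exp(n) + 0.2)*(9.66*exp(2*n) - 10.8*exp(n) + 0.4)*exp(n) + (84.6216*exp(2*n) - 63.072*exp(n) + 1.168)*(1.61*exp(3*n) - 2.7*exp(2*n) + 0.2*exp(n) + 0.88))*exp(n)/(1.61*exp(3*n) - 2.7*exp(2*n) + 0.2*exp(n) + 0.88)^3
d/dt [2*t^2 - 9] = 4*t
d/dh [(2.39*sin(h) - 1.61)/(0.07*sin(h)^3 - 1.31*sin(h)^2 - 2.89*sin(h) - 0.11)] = (-0.3346*sin(h)^3 + 3.469*sin(h)^2 - 4.2182*sin(h) - 4.9158)*cos(h)/(0.0049*sin(h)^6 - 0.1834*sin(h)^5 + 1.3115*sin(h)^4 + 7.5564*sin(h)^3 + 8.6403*sin(h)^2 + 0.6358*sin(h) + 0.0121)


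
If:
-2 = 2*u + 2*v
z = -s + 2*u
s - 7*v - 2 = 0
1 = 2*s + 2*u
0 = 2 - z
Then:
No Solution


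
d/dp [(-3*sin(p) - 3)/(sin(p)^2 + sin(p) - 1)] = 3*(sin(p)^2 + 2*sin(p) + 2)*cos(p)/(sin(p) - cos(p)^2)^2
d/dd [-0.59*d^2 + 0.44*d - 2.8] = 0.44 - 1.18*d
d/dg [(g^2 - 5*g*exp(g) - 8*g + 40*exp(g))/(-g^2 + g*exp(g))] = 4*(g^3*exp(g) - 9*g^2*exp(g) - 2*g^2 + 20*g*exp(g) - 10*exp(2*g))/(g^2*(g^2 - 2*g*exp(g) + exp(2*g)))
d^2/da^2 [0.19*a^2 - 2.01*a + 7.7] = 0.380000000000000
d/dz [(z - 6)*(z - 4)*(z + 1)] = 3*z^2 - 18*z + 14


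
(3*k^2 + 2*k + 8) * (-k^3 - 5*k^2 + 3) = -3*k^5 - 17*k^4 - 18*k^3 - 31*k^2 + 6*k + 24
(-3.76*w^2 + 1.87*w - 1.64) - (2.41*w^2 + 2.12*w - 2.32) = -6.17*w^2 - 0.25*w + 0.68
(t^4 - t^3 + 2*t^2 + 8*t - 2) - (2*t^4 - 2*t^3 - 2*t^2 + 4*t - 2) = -t^4 + t^3 + 4*t^2 + 4*t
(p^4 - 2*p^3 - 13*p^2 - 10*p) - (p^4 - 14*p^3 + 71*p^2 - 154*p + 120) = 12*p^3 - 84*p^2 + 144*p - 120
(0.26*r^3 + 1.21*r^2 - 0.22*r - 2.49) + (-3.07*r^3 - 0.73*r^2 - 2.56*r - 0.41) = -2.81*r^3 + 0.48*r^2 - 2.78*r - 2.9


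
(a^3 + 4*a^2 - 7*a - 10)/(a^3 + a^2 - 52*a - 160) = (a^2 - a - 2)/(a^2 - 4*a - 32)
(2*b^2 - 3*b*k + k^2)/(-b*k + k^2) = (-2*b + k)/k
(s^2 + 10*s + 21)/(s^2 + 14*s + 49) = (s + 3)/(s + 7)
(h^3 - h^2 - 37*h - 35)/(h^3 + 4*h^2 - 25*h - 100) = (h^2 - 6*h - 7)/(h^2 - h - 20)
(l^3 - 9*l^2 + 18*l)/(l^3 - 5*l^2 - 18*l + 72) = l/(l + 4)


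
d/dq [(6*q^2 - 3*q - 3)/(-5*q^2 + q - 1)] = 3*(-3*q^2 - 14*q + 2)/(25*q^4 - 10*q^3 + 11*q^2 - 2*q + 1)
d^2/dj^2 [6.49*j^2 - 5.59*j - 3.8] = 12.9800000000000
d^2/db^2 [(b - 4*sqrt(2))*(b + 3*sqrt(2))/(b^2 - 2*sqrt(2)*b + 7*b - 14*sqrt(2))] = 2*(-7*b^3 + sqrt(2)*b^3 - 72*b^2 + 42*sqrt(2)*b^2 - 588*b + 144*sqrt(2)*b - 1172 + 392*sqrt(2))/(b^6 - 6*sqrt(2)*b^5 + 21*b^5 - 126*sqrt(2)*b^4 + 171*b^4 - 898*sqrt(2)*b^3 + 847*b^3 - 2394*sqrt(2)*b^2 + 3528*b^2 - 2352*sqrt(2)*b + 8232*b - 5488*sqrt(2))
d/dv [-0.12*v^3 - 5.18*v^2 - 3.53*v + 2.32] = -0.36*v^2 - 10.36*v - 3.53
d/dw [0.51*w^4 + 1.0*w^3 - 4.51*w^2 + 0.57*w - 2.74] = 2.04*w^3 + 3.0*w^2 - 9.02*w + 0.57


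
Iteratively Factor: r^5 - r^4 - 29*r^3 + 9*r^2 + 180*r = (r + 4)*(r^4 - 5*r^3 - 9*r^2 + 45*r) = r*(r + 4)*(r^3 - 5*r^2 - 9*r + 45) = r*(r - 3)*(r + 4)*(r^2 - 2*r - 15) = r*(r - 3)*(r + 3)*(r + 4)*(r - 5)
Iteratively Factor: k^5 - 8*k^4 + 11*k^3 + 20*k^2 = (k - 5)*(k^4 - 3*k^3 - 4*k^2) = (k - 5)*(k - 4)*(k^3 + k^2) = (k - 5)*(k - 4)*(k + 1)*(k^2) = k*(k - 5)*(k - 4)*(k + 1)*(k)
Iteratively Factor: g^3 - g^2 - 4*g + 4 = (g - 2)*(g^2 + g - 2) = (g - 2)*(g + 2)*(g - 1)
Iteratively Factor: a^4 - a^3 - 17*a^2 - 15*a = (a - 5)*(a^3 + 4*a^2 + 3*a) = (a - 5)*(a + 1)*(a^2 + 3*a) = a*(a - 5)*(a + 1)*(a + 3)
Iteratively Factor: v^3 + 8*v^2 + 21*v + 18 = (v + 3)*(v^2 + 5*v + 6) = (v + 2)*(v + 3)*(v + 3)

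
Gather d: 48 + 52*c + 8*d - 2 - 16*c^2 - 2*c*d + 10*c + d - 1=-16*c^2 + 62*c + d*(9 - 2*c) + 45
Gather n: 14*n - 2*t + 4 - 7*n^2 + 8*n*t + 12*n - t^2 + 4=-7*n^2 + n*(8*t + 26) - t^2 - 2*t + 8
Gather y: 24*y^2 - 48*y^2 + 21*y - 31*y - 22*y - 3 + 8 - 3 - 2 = -24*y^2 - 32*y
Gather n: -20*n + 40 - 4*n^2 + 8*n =-4*n^2 - 12*n + 40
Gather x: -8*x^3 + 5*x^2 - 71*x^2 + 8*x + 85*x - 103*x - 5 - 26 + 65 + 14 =-8*x^3 - 66*x^2 - 10*x + 48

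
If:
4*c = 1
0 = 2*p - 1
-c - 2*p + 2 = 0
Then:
No Solution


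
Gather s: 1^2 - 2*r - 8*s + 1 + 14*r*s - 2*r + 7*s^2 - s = -4*r + 7*s^2 + s*(14*r - 9) + 2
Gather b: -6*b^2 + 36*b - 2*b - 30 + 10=-6*b^2 + 34*b - 20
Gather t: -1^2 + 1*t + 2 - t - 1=0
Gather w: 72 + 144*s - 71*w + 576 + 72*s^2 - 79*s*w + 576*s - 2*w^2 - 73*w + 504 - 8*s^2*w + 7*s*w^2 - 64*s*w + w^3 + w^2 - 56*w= 72*s^2 + 720*s + w^3 + w^2*(7*s - 1) + w*(-8*s^2 - 143*s - 200) + 1152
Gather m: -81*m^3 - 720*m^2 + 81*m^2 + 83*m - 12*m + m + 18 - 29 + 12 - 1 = -81*m^3 - 639*m^2 + 72*m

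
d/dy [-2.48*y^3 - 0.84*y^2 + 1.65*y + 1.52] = -7.44*y^2 - 1.68*y + 1.65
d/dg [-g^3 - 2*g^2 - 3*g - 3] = -3*g^2 - 4*g - 3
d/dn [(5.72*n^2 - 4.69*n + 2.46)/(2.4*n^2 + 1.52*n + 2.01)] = (19.9504*n^2 + 11.1864*n - 13.1661)/(5.76*n^4 + 7.296*n^3 + 11.9584*n^2 + 6.1104*n + 4.0401)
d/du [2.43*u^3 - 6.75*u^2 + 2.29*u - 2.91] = 7.29*u^2 - 13.5*u + 2.29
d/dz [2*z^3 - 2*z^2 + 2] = 2*z*(3*z - 2)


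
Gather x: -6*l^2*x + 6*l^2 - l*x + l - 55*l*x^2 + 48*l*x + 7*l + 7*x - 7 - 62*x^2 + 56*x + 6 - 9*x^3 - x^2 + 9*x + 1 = 6*l^2 + 8*l - 9*x^3 + x^2*(-55*l - 63) + x*(-6*l^2 + 47*l + 72)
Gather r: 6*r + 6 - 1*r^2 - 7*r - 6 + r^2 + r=0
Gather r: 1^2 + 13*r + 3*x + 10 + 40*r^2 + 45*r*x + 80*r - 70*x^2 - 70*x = 40*r^2 + r*(45*x + 93) - 70*x^2 - 67*x + 11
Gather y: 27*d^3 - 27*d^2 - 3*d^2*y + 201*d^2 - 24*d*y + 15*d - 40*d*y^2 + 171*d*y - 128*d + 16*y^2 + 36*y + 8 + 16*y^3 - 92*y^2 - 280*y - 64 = 27*d^3 + 174*d^2 - 113*d + 16*y^3 + y^2*(-40*d - 76) + y*(-3*d^2 + 147*d - 244) - 56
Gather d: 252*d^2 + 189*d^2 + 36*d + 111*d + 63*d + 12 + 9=441*d^2 + 210*d + 21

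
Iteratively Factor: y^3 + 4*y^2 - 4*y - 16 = (y + 2)*(y^2 + 2*y - 8) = (y + 2)*(y + 4)*(y - 2)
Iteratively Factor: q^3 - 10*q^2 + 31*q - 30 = (q - 2)*(q^2 - 8*q + 15) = (q - 3)*(q - 2)*(q - 5)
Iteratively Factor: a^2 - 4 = (a + 2)*(a - 2)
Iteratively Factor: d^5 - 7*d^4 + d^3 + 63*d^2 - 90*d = (d + 3)*(d^4 - 10*d^3 + 31*d^2 - 30*d) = d*(d + 3)*(d^3 - 10*d^2 + 31*d - 30) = d*(d - 3)*(d + 3)*(d^2 - 7*d + 10) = d*(d - 5)*(d - 3)*(d + 3)*(d - 2)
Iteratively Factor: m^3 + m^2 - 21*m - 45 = (m + 3)*(m^2 - 2*m - 15) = (m + 3)^2*(m - 5)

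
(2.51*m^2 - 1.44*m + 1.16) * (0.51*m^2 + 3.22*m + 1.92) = 1.2801*m^4 + 7.3478*m^3 + 0.773999999999999*m^2 + 0.9704*m + 2.2272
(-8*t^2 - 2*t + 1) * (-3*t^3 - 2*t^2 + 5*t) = 24*t^5 + 22*t^4 - 39*t^3 - 12*t^2 + 5*t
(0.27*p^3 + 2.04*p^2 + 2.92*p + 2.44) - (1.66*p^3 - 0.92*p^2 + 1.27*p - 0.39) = -1.39*p^3 + 2.96*p^2 + 1.65*p + 2.83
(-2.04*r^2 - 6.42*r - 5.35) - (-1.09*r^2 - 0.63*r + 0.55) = -0.95*r^2 - 5.79*r - 5.9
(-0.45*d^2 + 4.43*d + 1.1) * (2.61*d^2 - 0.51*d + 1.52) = -1.1745*d^4 + 11.7918*d^3 - 0.0723000000000001*d^2 + 6.1726*d + 1.672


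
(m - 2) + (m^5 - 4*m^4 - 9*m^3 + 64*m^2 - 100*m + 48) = m^5 - 4*m^4 - 9*m^3 + 64*m^2 - 99*m + 46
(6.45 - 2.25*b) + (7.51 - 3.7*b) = 13.96 - 5.95*b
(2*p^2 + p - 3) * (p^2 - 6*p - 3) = 2*p^4 - 11*p^3 - 15*p^2 + 15*p + 9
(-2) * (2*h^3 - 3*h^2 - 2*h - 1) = -4*h^3 + 6*h^2 + 4*h + 2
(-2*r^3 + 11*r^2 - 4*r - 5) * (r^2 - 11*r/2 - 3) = -2*r^5 + 22*r^4 - 117*r^3/2 - 16*r^2 + 79*r/2 + 15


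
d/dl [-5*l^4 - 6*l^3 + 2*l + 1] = -20*l^3 - 18*l^2 + 2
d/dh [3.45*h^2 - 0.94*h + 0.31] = 6.9*h - 0.94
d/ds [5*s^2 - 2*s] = 10*s - 2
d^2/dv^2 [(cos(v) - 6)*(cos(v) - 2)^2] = -115*cos(v)/4 + 20*cos(2*v) - 9*cos(3*v)/4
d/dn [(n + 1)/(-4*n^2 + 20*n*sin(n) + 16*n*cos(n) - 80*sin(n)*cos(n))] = (-n^2 + 5*n*sin(n) + 4*n*cos(n) - (n + 1)*(-4*n*sin(n) + 5*n*cos(n) - 2*n + 5*sin(n) + 4*cos(n) - 20*cos(2*n)) - 10*sin(2*n))/(4*(n - 5*sin(n))^2*(n - 4*cos(n))^2)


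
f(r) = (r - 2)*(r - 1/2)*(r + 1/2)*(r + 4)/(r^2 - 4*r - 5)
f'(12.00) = 27.72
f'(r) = (4 - 2*r)*(r - 2)*(r - 1/2)*(r + 1/2)*(r + 4)/(r^2 - 4*r - 5)^2 + (r - 2)*(r - 1/2)*(r + 1/2)/(r^2 - 4*r - 5) + (r - 2)*(r - 1/2)*(r + 4)/(r^2 - 4*r - 5) + (r - 2)*(r + 1/2)*(r + 4)/(r^2 - 4*r - 5) + (r - 1/2)*(r + 1/2)*(r + 4)/(r^2 - 4*r - 5) = (4*r^5 - 20*r^4 - 72*r^3 + 7*r^2 + 157*r + 21)/(2*(r^4 - 8*r^3 + 6*r^2 + 40*r + 25))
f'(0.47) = 0.99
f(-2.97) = -2.79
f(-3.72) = -0.92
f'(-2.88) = -1.87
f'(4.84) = -4334.94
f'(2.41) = -5.88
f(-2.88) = -2.97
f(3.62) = -24.89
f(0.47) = -0.03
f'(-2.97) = -1.98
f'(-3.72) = -3.06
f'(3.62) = -45.30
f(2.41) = -1.65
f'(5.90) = -119.72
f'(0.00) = 0.42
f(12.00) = 252.75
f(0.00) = -0.40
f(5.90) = 214.87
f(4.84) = -622.69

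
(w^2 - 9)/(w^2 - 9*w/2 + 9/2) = 2*(w + 3)/(2*w - 3)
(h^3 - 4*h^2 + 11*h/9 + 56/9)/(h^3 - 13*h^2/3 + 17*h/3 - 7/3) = (3*h^2 - 5*h - 8)/(3*(h^2 - 2*h + 1))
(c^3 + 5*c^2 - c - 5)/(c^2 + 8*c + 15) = (c^2 - 1)/(c + 3)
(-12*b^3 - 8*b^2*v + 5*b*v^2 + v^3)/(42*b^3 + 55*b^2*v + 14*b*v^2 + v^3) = (-2*b + v)/(7*b + v)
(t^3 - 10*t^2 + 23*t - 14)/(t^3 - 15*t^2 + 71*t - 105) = (t^2 - 3*t + 2)/(t^2 - 8*t + 15)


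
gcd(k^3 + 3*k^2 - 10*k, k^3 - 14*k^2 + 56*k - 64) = k - 2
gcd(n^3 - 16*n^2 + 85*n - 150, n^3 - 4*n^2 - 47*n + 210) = n^2 - 11*n + 30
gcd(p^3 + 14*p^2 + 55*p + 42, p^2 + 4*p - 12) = p + 6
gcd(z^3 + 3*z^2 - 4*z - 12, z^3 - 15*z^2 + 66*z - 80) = z - 2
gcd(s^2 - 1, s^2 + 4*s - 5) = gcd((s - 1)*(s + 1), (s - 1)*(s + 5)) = s - 1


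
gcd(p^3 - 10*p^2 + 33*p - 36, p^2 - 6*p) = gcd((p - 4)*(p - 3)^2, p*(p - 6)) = 1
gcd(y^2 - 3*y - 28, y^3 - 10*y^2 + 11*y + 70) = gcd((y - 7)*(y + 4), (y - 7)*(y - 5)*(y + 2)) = y - 7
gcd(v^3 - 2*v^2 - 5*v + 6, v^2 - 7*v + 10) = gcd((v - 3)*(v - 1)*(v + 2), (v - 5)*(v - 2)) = 1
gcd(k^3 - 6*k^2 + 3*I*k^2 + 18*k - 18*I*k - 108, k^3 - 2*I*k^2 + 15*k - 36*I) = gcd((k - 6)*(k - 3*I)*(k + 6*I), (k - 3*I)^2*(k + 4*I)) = k - 3*I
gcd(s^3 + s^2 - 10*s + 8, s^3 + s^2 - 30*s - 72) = s + 4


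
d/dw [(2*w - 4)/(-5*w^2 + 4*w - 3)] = 10*(w^2 - 4*w + 1)/(25*w^4 - 40*w^3 + 46*w^2 - 24*w + 9)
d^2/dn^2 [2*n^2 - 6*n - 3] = 4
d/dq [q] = 1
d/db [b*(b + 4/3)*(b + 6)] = 3*b^2 + 44*b/3 + 8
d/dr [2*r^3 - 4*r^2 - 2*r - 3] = 6*r^2 - 8*r - 2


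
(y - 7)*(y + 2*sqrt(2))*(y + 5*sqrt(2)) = y^3 - 7*y^2 + 7*sqrt(2)*y^2 - 49*sqrt(2)*y + 20*y - 140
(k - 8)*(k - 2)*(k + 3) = k^3 - 7*k^2 - 14*k + 48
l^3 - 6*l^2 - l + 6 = (l - 6)*(l - 1)*(l + 1)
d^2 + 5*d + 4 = (d + 1)*(d + 4)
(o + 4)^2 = o^2 + 8*o + 16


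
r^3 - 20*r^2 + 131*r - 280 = (r - 8)*(r - 7)*(r - 5)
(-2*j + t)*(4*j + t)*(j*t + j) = -8*j^3*t - 8*j^3 + 2*j^2*t^2 + 2*j^2*t + j*t^3 + j*t^2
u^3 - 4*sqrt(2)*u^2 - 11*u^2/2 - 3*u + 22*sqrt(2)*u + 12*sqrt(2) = (u - 6)*(u + 1/2)*(u - 4*sqrt(2))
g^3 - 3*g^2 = g^2*(g - 3)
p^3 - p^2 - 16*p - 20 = (p - 5)*(p + 2)^2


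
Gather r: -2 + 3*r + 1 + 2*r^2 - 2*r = 2*r^2 + r - 1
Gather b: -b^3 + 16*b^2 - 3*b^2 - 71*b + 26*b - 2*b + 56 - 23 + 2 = -b^3 + 13*b^2 - 47*b + 35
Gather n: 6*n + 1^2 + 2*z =6*n + 2*z + 1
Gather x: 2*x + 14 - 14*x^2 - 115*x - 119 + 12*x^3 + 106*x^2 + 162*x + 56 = 12*x^3 + 92*x^2 + 49*x - 49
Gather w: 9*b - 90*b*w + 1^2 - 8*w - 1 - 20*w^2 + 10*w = 9*b - 20*w^2 + w*(2 - 90*b)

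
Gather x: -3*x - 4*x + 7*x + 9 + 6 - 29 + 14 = 0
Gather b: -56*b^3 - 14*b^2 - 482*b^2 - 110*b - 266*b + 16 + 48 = -56*b^3 - 496*b^2 - 376*b + 64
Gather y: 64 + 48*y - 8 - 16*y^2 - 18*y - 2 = -16*y^2 + 30*y + 54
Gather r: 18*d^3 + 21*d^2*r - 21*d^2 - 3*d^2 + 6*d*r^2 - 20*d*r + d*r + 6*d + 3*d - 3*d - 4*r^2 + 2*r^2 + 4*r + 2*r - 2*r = 18*d^3 - 24*d^2 + 6*d + r^2*(6*d - 2) + r*(21*d^2 - 19*d + 4)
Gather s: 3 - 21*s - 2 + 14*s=1 - 7*s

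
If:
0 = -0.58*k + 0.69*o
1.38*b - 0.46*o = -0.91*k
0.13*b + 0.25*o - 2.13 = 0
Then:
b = -5.02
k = 13.24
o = 11.13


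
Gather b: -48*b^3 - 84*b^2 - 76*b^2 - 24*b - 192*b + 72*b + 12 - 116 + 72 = -48*b^3 - 160*b^2 - 144*b - 32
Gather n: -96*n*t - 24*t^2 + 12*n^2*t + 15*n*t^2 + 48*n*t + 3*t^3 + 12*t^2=12*n^2*t + n*(15*t^2 - 48*t) + 3*t^3 - 12*t^2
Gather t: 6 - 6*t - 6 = -6*t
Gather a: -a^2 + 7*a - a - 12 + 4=-a^2 + 6*a - 8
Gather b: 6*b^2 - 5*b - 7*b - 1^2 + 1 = 6*b^2 - 12*b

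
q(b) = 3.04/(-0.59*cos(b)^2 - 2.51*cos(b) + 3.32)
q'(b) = 3.04*(-1.18*sin(b)*cos(b) - 2.51*sin(b))/(-0.59*cos(b)^2 - 2.51*cos(b) + 3.32)^2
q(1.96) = 0.73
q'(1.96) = -0.33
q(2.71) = 0.59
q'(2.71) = -0.07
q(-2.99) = 0.58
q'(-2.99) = 0.02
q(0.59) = 3.68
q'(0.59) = -8.63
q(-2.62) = 0.60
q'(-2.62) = 0.09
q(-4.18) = 0.68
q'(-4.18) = -0.25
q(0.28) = 8.38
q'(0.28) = -23.26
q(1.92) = 0.74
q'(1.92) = -0.36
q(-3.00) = 0.58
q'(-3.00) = 0.02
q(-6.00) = 8.31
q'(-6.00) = -23.10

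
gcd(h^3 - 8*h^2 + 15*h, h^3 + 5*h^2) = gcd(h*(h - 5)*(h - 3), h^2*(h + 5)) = h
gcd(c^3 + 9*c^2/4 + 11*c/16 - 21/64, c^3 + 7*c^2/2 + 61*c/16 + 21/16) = c^2 + 5*c/2 + 21/16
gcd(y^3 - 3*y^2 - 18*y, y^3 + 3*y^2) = y^2 + 3*y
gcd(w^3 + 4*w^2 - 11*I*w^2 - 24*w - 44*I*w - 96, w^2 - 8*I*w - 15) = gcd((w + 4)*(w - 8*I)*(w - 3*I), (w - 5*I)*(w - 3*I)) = w - 3*I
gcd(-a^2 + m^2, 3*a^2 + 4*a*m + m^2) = a + m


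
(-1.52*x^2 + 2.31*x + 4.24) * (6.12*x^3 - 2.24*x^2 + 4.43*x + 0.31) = -9.3024*x^5 + 17.542*x^4 + 14.0408*x^3 + 0.264499999999998*x^2 + 19.4993*x + 1.3144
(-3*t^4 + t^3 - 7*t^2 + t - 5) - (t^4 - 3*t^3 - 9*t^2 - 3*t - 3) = -4*t^4 + 4*t^3 + 2*t^2 + 4*t - 2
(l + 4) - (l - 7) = 11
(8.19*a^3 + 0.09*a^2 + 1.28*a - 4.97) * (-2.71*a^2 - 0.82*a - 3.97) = -22.1949*a^5 - 6.9597*a^4 - 36.0569*a^3 + 12.0618*a^2 - 1.0062*a + 19.7309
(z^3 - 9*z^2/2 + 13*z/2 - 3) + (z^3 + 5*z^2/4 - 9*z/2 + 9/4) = 2*z^3 - 13*z^2/4 + 2*z - 3/4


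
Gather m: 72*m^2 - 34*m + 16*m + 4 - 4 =72*m^2 - 18*m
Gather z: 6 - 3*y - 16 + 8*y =5*y - 10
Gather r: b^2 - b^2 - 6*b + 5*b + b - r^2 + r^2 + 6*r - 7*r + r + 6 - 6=0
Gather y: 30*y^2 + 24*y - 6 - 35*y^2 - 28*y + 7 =-5*y^2 - 4*y + 1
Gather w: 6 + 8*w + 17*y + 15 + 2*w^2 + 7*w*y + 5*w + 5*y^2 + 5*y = 2*w^2 + w*(7*y + 13) + 5*y^2 + 22*y + 21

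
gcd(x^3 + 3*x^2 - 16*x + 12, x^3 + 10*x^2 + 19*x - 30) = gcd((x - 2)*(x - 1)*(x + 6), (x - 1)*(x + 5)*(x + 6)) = x^2 + 5*x - 6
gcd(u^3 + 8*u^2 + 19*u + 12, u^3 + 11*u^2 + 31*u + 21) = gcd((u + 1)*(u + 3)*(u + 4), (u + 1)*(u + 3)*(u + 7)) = u^2 + 4*u + 3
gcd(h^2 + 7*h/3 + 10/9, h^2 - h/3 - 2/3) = h + 2/3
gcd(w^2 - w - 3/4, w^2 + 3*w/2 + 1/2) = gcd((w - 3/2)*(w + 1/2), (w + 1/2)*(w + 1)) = w + 1/2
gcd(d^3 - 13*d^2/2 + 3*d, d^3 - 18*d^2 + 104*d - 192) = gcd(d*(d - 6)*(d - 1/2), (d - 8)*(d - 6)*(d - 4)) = d - 6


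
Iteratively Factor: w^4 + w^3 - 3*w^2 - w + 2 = (w - 1)*(w^3 + 2*w^2 - w - 2) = (w - 1)^2*(w^2 + 3*w + 2) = (w - 1)^2*(w + 2)*(w + 1)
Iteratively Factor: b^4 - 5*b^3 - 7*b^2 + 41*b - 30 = (b - 5)*(b^3 - 7*b + 6) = (b - 5)*(b - 2)*(b^2 + 2*b - 3) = (b - 5)*(b - 2)*(b - 1)*(b + 3)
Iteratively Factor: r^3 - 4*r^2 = (r)*(r^2 - 4*r) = r^2*(r - 4)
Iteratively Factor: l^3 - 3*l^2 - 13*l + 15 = (l - 5)*(l^2 + 2*l - 3) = (l - 5)*(l - 1)*(l + 3)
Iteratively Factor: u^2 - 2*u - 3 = (u + 1)*(u - 3)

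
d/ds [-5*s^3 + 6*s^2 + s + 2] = -15*s^2 + 12*s + 1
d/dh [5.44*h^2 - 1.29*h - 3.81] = 10.88*h - 1.29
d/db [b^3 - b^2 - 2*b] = 3*b^2 - 2*b - 2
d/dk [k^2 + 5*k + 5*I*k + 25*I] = 2*k + 5 + 5*I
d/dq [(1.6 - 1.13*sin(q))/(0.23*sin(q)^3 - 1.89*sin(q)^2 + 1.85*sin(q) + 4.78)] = (0.5198*sin(q)^3 - 3.2397*sin(q)^2 + 6.048*sin(q) - 8.3614)*cos(q)/(0.0529*sin(q)^6 - 0.8694*sin(q)^5 + 4.4231*sin(q)^4 - 4.7942*sin(q)^3 - 14.6459*sin(q)^2 + 17.686*sin(q) + 22.8484)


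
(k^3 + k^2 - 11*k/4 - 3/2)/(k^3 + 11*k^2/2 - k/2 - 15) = (k + 1/2)/(k + 5)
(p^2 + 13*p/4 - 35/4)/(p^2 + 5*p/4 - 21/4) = (p + 5)/(p + 3)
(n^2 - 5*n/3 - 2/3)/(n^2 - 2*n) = (n + 1/3)/n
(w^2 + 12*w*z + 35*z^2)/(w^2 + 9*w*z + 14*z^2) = (w + 5*z)/(w + 2*z)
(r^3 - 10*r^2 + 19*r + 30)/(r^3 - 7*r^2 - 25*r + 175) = (r^2 - 5*r - 6)/(r^2 - 2*r - 35)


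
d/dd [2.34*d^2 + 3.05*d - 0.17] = 4.68*d + 3.05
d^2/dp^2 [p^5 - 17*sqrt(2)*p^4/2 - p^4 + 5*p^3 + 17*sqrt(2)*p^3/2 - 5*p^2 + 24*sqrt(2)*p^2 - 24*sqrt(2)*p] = 20*p^3 - 102*sqrt(2)*p^2 - 12*p^2 + 30*p + 51*sqrt(2)*p - 10 + 48*sqrt(2)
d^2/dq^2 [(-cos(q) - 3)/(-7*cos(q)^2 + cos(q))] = (-595*sin(q)^4/cos(q)^3 + 49*sin(q)^2 + 112 - 311/cos(q) - 126/cos(q)^2 + 601/cos(q)^3)/(7*cos(q) - 1)^3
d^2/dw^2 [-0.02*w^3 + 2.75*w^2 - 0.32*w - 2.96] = 5.5 - 0.12*w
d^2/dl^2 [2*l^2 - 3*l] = 4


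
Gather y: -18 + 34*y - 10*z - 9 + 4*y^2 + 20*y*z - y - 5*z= 4*y^2 + y*(20*z + 33) - 15*z - 27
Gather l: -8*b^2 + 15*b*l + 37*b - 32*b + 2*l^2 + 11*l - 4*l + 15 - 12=-8*b^2 + 5*b + 2*l^2 + l*(15*b + 7) + 3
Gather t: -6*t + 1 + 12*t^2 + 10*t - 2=12*t^2 + 4*t - 1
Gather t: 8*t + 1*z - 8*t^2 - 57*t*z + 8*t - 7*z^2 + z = -8*t^2 + t*(16 - 57*z) - 7*z^2 + 2*z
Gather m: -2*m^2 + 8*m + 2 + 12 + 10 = -2*m^2 + 8*m + 24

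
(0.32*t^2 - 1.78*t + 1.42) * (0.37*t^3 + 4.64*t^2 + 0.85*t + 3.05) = 0.1184*t^5 + 0.8262*t^4 - 7.4618*t^3 + 6.0518*t^2 - 4.222*t + 4.331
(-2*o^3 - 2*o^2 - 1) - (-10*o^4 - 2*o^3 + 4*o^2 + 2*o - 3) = 10*o^4 - 6*o^2 - 2*o + 2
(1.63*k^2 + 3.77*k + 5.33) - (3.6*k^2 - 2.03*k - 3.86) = -1.97*k^2 + 5.8*k + 9.19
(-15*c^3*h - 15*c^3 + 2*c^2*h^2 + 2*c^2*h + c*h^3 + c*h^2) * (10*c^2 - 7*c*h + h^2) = -150*c^5*h - 150*c^5 + 125*c^4*h^2 + 125*c^4*h - 19*c^3*h^3 - 19*c^3*h^2 - 5*c^2*h^4 - 5*c^2*h^3 + c*h^5 + c*h^4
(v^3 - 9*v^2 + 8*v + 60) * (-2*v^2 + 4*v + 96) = -2*v^5 + 22*v^4 + 44*v^3 - 952*v^2 + 1008*v + 5760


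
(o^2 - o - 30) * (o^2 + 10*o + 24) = o^4 + 9*o^3 - 16*o^2 - 324*o - 720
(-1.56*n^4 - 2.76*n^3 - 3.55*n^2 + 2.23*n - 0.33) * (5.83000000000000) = -9.0948*n^4 - 16.0908*n^3 - 20.6965*n^2 + 13.0009*n - 1.9239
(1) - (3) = -2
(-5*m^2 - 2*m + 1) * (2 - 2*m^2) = 10*m^4 + 4*m^3 - 12*m^2 - 4*m + 2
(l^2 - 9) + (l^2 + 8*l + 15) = 2*l^2 + 8*l + 6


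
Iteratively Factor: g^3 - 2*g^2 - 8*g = (g)*(g^2 - 2*g - 8) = g*(g - 4)*(g + 2)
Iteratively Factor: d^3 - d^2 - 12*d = (d + 3)*(d^2 - 4*d) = d*(d + 3)*(d - 4)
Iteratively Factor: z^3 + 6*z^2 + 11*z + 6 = (z + 1)*(z^2 + 5*z + 6) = (z + 1)*(z + 2)*(z + 3)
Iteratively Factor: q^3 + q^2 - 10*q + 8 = (q - 1)*(q^2 + 2*q - 8) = (q - 2)*(q - 1)*(q + 4)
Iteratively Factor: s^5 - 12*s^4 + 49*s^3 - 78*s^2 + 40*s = (s - 1)*(s^4 - 11*s^3 + 38*s^2 - 40*s) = (s - 4)*(s - 1)*(s^3 - 7*s^2 + 10*s) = (s - 5)*(s - 4)*(s - 1)*(s^2 - 2*s) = s*(s - 5)*(s - 4)*(s - 1)*(s - 2)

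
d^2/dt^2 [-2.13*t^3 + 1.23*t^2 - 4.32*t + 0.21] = 2.46 - 12.78*t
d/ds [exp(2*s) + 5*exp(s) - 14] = (2*exp(s) + 5)*exp(s)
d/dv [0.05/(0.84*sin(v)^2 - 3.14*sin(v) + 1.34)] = (0.157 - 0.084*sin(v))*cos(v)/(0.84*sin(v)^2 - 3.14*sin(v) + 1.34)^2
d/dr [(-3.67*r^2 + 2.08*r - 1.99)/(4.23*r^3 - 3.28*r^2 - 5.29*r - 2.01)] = (15.5241*r^4 - 17.5968*r^3 + 51.4898*r^2 + 1.699*r - 14.7079)/(17.8929*r^6 - 27.7488*r^5 - 33.995*r^4 + 17.6978*r^3 + 41.1697*r^2 + 21.2658*r + 4.0401)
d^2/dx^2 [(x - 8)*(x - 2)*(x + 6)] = 6*x - 8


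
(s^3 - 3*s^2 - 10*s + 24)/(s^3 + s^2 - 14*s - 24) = (s - 2)/(s + 2)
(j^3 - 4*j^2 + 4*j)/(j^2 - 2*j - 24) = j*(-j^2 + 4*j - 4)/(-j^2 + 2*j + 24)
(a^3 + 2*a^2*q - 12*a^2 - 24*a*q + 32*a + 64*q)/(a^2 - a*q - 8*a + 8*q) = (-a^2 - 2*a*q + 4*a + 8*q)/(-a + q)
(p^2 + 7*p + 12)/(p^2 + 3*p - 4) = (p + 3)/(p - 1)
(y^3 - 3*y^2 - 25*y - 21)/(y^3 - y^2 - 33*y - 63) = (y + 1)/(y + 3)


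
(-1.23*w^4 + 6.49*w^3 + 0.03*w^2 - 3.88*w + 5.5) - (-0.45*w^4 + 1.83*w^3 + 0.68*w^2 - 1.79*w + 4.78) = -0.78*w^4 + 4.66*w^3 - 0.65*w^2 - 2.09*w + 0.72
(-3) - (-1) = -2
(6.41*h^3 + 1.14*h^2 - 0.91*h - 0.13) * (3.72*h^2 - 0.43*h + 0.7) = 23.8452*h^5 + 1.4845*h^4 + 0.6116*h^3 + 0.7057*h^2 - 0.5811*h - 0.091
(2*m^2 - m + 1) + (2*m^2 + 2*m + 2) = 4*m^2 + m + 3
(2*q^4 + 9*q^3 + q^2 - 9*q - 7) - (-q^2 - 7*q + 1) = 2*q^4 + 9*q^3 + 2*q^2 - 2*q - 8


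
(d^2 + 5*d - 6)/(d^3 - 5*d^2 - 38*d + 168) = (d - 1)/(d^2 - 11*d + 28)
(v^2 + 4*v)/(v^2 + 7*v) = (v + 4)/(v + 7)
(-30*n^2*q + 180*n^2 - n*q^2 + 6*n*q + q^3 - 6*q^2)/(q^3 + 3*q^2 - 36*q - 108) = (-30*n^2 - n*q + q^2)/(q^2 + 9*q + 18)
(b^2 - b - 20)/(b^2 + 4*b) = (b - 5)/b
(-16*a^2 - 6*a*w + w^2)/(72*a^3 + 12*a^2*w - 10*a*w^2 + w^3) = (-8*a + w)/(36*a^2 - 12*a*w + w^2)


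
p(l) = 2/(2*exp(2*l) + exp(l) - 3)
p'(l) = 2*(-4*exp(2*l) - exp(l))/(2*exp(2*l) + exp(l) - 3)^2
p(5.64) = 0.00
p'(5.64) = -0.00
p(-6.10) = -0.67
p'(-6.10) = -0.00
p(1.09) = 0.11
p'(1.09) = -0.25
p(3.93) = 0.00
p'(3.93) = -0.00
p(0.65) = 0.32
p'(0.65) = -0.85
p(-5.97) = -0.67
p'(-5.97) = -0.00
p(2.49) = 0.01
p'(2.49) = -0.01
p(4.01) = 0.00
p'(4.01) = -0.00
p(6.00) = 0.00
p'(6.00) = 0.00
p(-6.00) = -0.67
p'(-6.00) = 0.00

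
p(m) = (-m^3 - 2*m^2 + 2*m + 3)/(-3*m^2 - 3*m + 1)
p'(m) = (6*m + 3)*(-m^3 - 2*m^2 + 2*m + 3)/(-3*m^2 - 3*m + 1)^2 + (-3*m^2 - 4*m + 2)/(-3*m^2 - 3*m + 1)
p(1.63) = 0.29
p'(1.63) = 0.75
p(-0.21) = 1.67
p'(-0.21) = 3.75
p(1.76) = 0.38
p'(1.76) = 0.68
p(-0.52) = 0.89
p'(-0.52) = 1.81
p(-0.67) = 0.64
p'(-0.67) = 1.61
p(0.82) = -0.79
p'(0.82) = 2.75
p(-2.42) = -0.07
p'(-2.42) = 0.55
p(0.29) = -27.70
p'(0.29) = 1068.67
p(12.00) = 4.26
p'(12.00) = 0.34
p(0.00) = 3.00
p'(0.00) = 11.00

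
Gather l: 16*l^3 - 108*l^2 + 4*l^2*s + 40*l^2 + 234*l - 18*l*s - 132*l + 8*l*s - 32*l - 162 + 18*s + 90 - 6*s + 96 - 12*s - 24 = 16*l^3 + l^2*(4*s - 68) + l*(70 - 10*s)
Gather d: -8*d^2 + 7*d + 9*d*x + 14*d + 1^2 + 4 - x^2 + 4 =-8*d^2 + d*(9*x + 21) - x^2 + 9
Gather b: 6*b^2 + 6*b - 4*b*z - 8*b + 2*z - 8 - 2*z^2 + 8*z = 6*b^2 + b*(-4*z - 2) - 2*z^2 + 10*z - 8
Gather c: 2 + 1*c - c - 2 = 0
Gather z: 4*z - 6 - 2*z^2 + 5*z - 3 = -2*z^2 + 9*z - 9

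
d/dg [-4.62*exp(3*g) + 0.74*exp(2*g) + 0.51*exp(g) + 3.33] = (-13.86*exp(2*g) + 1.48*exp(g) + 0.51)*exp(g)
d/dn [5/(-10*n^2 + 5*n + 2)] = 25*(4*n - 1)/(-10*n^2 + 5*n + 2)^2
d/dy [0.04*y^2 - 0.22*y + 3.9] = 0.08*y - 0.22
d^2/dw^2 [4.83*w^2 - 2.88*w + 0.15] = 9.66000000000000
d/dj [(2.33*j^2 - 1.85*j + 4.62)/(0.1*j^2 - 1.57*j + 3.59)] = (-3.4731*j^2 + 15.8054*j + 0.6119)/(0.01*j^4 - 0.314*j^3 + 3.1829*j^2 - 11.2726*j + 12.8881)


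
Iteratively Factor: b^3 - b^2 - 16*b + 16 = (b - 4)*(b^2 + 3*b - 4) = (b - 4)*(b - 1)*(b + 4)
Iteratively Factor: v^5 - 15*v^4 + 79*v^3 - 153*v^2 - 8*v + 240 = (v - 4)*(v^4 - 11*v^3 + 35*v^2 - 13*v - 60) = (v - 5)*(v - 4)*(v^3 - 6*v^2 + 5*v + 12) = (v - 5)*(v - 4)*(v - 3)*(v^2 - 3*v - 4) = (v - 5)*(v - 4)^2*(v - 3)*(v + 1)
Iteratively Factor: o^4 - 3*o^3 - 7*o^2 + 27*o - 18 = (o - 1)*(o^3 - 2*o^2 - 9*o + 18) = (o - 2)*(o - 1)*(o^2 - 9) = (o - 3)*(o - 2)*(o - 1)*(o + 3)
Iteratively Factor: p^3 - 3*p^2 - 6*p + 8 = (p + 2)*(p^2 - 5*p + 4) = (p - 1)*(p + 2)*(p - 4)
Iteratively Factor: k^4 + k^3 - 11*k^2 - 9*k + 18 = (k - 3)*(k^3 + 4*k^2 + k - 6) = (k - 3)*(k + 3)*(k^2 + k - 2) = (k - 3)*(k - 1)*(k + 3)*(k + 2)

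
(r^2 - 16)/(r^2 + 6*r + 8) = (r - 4)/(r + 2)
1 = 1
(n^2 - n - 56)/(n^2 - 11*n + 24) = (n + 7)/(n - 3)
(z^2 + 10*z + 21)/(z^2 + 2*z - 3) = (z + 7)/(z - 1)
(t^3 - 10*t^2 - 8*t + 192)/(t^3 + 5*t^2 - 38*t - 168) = (t - 8)/(t + 7)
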